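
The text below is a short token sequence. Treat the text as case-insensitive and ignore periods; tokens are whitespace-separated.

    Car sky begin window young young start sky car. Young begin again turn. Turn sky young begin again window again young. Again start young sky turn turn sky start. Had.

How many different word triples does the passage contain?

26

30 tokens → 28 trigram windows in total.
Repeated trigrams (each contributes count−1 duplicates):
  turn turn sky: 2
  young begin again: 2
2 duplicate windows → 28 − 2 = 26 distinct.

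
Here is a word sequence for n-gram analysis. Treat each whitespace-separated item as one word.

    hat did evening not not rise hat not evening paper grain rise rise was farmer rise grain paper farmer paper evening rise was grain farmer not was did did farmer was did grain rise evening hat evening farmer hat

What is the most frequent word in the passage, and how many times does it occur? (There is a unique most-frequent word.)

"rise", 6 times

Unigram frequencies (highest first):
  rise: 6
  evening: 5
  farmer: 5
  hat: 4
  did: 4
  not: 4
  … (3 more, each ≤ 4)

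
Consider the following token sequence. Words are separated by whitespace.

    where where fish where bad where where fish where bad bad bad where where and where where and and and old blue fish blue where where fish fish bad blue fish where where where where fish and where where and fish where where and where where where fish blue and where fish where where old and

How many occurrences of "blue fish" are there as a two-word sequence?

2

Scanning the 55 overlapping bigram windows for "blue fish":
  position 22–23: blue fish
  position 30–31: blue fish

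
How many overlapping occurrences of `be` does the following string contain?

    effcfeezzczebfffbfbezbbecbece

3

Sliding a length-2 window over the 29 characters (28 positions):
  position 19–20: be
  position 23–24: be
  position 26–27: be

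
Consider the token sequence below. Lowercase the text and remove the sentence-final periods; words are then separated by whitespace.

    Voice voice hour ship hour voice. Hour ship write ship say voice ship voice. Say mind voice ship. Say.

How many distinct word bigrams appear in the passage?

14

19 tokens → 18 bigram windows in total.
Repeated bigrams (each contributes count−1 duplicates):
  hour ship: 2
  ship say: 2
  voice hour: 2
  voice ship: 2
4 duplicate windows → 18 − 4 = 14 distinct.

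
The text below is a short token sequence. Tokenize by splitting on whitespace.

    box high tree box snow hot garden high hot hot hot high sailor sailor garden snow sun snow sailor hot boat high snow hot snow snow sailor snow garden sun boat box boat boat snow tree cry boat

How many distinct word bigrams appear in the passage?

34

38 tokens → 37 bigram windows in total.
Repeated bigrams (each contributes count−1 duplicates):
  hot hot: 2
  snow hot: 2
  snow sailor: 2
3 duplicate windows → 37 − 3 = 34 distinct.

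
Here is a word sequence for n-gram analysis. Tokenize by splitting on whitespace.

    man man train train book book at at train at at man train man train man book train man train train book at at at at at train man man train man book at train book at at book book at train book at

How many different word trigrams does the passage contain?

44 tokens → 42 trigram windows in total.
Repeated trigrams (each contributes count−1 duplicates):
  at at at: 3
  book at at: 3
  man train man: 3
  train book at: 3
  at at train: 2
  at train book: 2
  book at train: 2
  book book at: 2
  … (5 more repeated)
17 duplicate windows → 42 − 17 = 25 distinct.

25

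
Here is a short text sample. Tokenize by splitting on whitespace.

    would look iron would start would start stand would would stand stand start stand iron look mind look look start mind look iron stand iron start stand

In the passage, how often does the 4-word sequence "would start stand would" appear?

1

Scanning the 24 overlapping 4-gram windows for "would start stand would":
  position 6–9: would start stand would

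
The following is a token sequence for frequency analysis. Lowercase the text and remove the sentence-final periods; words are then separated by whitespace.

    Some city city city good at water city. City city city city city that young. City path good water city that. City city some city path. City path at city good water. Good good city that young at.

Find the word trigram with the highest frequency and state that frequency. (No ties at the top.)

"city city city", 5 times

Trigram frequencies (highest first):
  city city city: 5
  city that young: 2
  some city city: 1
  city city good: 1
  city good at: 1
  good at water: 1
  … (25 more, each ≤ 1)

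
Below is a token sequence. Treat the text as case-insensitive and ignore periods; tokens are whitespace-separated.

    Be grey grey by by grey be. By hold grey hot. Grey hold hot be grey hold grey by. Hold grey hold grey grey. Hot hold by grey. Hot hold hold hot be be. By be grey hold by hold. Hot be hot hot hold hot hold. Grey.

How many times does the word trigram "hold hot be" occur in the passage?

Scanning the 46 overlapping trigram windows for "hold hot be":
  position 13–15: hold hot be
  position 31–33: hold hot be
  position 40–42: hold hot be

3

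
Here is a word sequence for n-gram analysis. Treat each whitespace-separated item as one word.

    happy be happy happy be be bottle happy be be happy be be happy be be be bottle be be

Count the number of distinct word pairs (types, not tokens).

7

20 tokens → 19 bigram windows in total.
Repeated bigrams (each contributes count−1 duplicates):
  be be: 6
  happy be: 5
  be happy: 3
  be bottle: 2
12 duplicate windows → 19 − 12 = 7 distinct.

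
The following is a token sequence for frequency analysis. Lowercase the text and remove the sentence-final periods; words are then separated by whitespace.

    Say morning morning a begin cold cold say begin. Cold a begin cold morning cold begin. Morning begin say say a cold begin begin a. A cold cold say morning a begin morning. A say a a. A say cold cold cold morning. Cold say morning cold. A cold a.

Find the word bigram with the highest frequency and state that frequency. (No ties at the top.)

"cold cold", 4 times

Bigram frequencies (highest first):
  cold cold: 4
  say morning: 3
  morning a: 3
  a begin: 3
  begin cold: 3
  cold say: 3
  … (17 more, each ≤ 3)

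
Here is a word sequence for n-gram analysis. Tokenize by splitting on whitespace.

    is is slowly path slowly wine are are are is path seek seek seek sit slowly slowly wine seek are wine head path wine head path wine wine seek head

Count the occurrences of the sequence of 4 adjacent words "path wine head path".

1

Scanning the 27 overlapping 4-gram windows for "path wine head path":
  position 23–26: path wine head path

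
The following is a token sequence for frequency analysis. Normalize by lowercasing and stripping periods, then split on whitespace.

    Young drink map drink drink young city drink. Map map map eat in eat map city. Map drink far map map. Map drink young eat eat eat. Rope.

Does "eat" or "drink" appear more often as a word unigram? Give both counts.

"drink" (6 vs 5)

"eat": 5 occurrences
"drink": 6 occurrences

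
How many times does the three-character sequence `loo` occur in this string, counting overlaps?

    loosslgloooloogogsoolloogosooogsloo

Sliding a length-3 window over the 35 characters (33 positions):
  position 1–3: loo
  position 8–10: loo
  position 12–14: loo
  position 22–24: loo
  position 33–35: loo

5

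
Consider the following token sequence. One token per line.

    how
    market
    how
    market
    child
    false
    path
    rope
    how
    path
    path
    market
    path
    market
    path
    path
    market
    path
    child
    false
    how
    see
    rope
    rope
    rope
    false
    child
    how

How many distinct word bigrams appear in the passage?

28 tokens → 27 bigram windows in total.
Repeated bigrams (each contributes count−1 duplicates):
  market path: 3
  path market: 3
  child false: 2
  how market: 2
  path path: 2
  rope rope: 2
8 duplicate windows → 27 − 8 = 19 distinct.

19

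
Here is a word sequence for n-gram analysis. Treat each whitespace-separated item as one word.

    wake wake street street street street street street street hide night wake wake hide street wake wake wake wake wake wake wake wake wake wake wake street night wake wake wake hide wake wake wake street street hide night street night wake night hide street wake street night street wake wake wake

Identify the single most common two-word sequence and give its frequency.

"wake wake", 18 times

Bigram frequencies (highest first):
  wake wake: 18
  street street: 7
  wake street: 4
  night wake: 3
  street wake: 3
  street night: 3
  … (8 more, each ≤ 2)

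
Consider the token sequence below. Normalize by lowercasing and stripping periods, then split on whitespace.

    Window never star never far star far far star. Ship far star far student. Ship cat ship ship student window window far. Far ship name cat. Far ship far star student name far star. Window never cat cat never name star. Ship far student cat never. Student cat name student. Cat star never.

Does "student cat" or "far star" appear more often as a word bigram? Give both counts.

"student cat": 3 occurrences
"far star": 5 occurrences

"far star" (5 vs 3)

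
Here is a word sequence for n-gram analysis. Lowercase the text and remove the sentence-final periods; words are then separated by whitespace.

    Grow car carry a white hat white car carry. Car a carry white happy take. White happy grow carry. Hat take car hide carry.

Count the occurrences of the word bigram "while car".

Scanning the 23 overlapping bigram windows for "while car":
  (none found)

0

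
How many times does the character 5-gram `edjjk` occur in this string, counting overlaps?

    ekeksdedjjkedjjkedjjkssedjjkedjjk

5

Sliding a length-5 window over the 33 characters (29 positions):
  position 7–11: edjjk
  position 12–16: edjjk
  position 17–21: edjjk
  position 24–28: edjjk
  position 29–33: edjjk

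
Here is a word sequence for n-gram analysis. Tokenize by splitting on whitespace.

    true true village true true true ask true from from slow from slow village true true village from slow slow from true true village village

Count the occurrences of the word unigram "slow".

Scanning the 25 tokens for "slow":
  position 11: slow
  position 13: slow
  position 19: slow
  position 20: slow

4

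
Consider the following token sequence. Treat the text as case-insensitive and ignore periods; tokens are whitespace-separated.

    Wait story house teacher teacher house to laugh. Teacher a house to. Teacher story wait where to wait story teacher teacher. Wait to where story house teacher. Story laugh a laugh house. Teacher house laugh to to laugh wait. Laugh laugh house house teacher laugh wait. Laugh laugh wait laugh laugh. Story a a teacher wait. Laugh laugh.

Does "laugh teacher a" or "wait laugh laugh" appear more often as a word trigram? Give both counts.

"wait laugh laugh" (4 vs 1)

"laugh teacher a": 1 occurrence
"wait laugh laugh": 4 occurrences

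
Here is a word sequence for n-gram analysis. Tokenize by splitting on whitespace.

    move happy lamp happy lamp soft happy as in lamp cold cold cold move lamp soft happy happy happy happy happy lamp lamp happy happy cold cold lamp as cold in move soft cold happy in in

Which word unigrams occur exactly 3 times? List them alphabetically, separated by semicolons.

move; soft

Unigram counts meeting the condition (exactly 3 times):
  move: 3
  soft: 3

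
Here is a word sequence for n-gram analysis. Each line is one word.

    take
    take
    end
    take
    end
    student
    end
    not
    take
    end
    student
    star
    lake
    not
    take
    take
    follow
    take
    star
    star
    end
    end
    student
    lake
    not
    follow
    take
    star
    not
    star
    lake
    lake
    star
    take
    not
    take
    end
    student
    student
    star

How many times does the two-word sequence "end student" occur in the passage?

4

Scanning the 39 overlapping bigram windows for "end student":
  position 5–6: end student
  position 10–11: end student
  position 22–23: end student
  position 37–38: end student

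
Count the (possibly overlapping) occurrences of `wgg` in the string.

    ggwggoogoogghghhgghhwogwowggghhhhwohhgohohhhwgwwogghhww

Sliding a length-3 window over the 55 characters (53 positions):
  position 3–5: wgg
  position 26–28: wgg

2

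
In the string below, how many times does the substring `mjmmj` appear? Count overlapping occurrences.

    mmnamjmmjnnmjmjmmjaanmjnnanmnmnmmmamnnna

Sliding a length-5 window over the 40 characters (36 positions):
  position 5–9: mjmmj
  position 14–18: mjmmj

2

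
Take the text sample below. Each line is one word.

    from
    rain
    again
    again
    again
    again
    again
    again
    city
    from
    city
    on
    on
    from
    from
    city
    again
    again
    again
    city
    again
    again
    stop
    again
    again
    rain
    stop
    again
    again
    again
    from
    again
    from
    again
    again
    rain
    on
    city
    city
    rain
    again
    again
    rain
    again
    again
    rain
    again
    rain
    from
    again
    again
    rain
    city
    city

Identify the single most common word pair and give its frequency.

"again again", 15 times

Bigram frequencies (highest first):
  again again: 15
  again rain: 6
  rain again: 4
  from again: 3
  again city: 2
  from city: 2
  … (17 more, each ≤ 2)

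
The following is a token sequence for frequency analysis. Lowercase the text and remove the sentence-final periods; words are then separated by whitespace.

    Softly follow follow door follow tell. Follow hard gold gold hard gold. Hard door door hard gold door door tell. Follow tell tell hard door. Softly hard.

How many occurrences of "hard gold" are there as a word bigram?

Scanning the 26 overlapping bigram windows for "hard gold":
  position 8–9: hard gold
  position 11–12: hard gold
  position 16–17: hard gold

3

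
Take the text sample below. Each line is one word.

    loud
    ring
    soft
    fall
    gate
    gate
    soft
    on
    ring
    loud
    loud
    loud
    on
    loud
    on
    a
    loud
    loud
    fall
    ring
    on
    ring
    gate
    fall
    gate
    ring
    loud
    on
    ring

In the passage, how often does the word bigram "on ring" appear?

3

Scanning the 28 overlapping bigram windows for "on ring":
  position 8–9: on ring
  position 21–22: on ring
  position 28–29: on ring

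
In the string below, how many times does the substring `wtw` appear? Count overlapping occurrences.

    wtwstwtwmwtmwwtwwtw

4

Sliding a length-3 window over the 19 characters (17 positions):
  position 1–3: wtw
  position 6–8: wtw
  position 14–16: wtw
  position 17–19: wtw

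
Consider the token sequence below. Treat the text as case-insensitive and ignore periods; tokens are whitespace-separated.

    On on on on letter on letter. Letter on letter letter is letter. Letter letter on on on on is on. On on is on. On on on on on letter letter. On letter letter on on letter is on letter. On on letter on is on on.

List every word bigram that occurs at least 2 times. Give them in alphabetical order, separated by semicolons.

is on; letter is; letter letter; letter on; on is; on letter; on on

Bigram counts meeting the condition (at least 2 times):
  is on: 4
  letter is: 2
  letter letter: 6
  letter on: 7
  on is: 3
  on letter: 8
  on on: 16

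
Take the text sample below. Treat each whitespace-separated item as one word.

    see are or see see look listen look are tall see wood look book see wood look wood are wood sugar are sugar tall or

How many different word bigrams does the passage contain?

25 tokens → 24 bigram windows in total.
Repeated bigrams (each contributes count−1 duplicates):
  see wood: 2
  wood look: 2
2 duplicate windows → 24 − 2 = 22 distinct.

22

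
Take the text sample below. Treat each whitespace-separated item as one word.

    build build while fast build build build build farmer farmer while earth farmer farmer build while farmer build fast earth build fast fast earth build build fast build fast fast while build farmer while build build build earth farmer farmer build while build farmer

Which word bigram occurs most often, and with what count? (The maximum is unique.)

Bigram frequencies (highest first):
  build build: 7
  build fast: 4
  build while: 3
  build farmer: 3
  farmer farmer: 3
  farmer build: 3
  … (12 more, each ≤ 3)

"build build", 7 times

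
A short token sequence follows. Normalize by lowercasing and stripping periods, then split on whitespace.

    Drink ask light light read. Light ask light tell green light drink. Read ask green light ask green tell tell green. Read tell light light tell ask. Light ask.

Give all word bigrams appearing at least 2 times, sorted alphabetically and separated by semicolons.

Bigram counts meeting the condition (at least 2 times):
  ask green: 2
  ask light: 3
  green light: 2
  light ask: 3
  light light: 2
  light tell: 2
  tell green: 2

ask green; ask light; green light; light ask; light light; light tell; tell green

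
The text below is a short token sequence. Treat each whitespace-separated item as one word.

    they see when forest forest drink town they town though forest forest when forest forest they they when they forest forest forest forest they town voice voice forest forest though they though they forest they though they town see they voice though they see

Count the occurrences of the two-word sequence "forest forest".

7

Scanning the 43 overlapping bigram windows for "forest forest":
  position 4–5: forest forest
  position 11–12: forest forest
  position 14–15: forest forest
  position 20–21: forest forest
  position 21–22: forest forest
  position 22–23: forest forest
  position 28–29: forest forest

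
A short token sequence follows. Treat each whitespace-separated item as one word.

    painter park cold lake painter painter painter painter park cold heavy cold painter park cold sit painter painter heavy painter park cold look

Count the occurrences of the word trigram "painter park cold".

4

Scanning the 21 overlapping trigram windows for "painter park cold":
  position 1–3: painter park cold
  position 8–10: painter park cold
  position 13–15: painter park cold
  position 20–22: painter park cold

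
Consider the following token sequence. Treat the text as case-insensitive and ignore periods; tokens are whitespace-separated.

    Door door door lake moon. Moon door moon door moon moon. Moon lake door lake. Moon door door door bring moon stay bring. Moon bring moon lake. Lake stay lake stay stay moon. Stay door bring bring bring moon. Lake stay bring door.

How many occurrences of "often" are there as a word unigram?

Scanning the 43 tokens for "often":
  (none found)

0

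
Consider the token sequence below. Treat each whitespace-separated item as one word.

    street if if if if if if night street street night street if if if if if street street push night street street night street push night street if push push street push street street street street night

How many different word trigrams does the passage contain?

38 tokens → 36 trigram windows in total.
Repeated trigrams (each contributes count−1 duplicates):
  if if if: 7
  street street night: 3
  night street if: 2
  night street street: 2
  push night street: 2
  street if if: 2
  street night street: 2
  street push night: 2
  … (1 more repeated)
15 duplicate windows → 36 − 15 = 21 distinct.

21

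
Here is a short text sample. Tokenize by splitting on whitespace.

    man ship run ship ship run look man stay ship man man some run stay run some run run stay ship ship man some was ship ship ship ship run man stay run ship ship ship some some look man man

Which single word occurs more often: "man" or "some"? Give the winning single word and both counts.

"man": 8 occurrences
"some": 5 occurrences

"man" (8 vs 5)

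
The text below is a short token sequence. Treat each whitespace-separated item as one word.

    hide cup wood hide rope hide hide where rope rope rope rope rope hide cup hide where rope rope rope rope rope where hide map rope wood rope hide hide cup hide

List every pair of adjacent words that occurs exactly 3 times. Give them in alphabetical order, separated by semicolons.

Bigram counts meeting the condition (exactly 3 times):
  hide cup: 3
  rope hide: 3

hide cup; rope hide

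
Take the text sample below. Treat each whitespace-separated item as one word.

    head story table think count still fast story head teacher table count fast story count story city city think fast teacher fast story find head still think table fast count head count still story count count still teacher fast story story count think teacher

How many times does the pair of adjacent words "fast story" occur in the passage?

4

Scanning the 43 overlapping bigram windows for "fast story":
  position 7–8: fast story
  position 13–14: fast story
  position 22–23: fast story
  position 39–40: fast story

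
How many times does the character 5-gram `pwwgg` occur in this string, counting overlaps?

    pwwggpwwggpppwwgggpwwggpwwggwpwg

5

Sliding a length-5 window over the 32 characters (28 positions):
  position 1–5: pwwgg
  position 6–10: pwwgg
  position 13–17: pwwgg
  position 19–23: pwwgg
  position 24–28: pwwgg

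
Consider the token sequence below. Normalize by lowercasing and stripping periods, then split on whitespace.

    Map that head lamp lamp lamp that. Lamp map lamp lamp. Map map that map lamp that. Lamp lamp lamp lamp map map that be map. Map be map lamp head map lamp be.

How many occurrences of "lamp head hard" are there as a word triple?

0

Scanning the 32 overlapping trigram windows for "lamp head hard":
  (none found)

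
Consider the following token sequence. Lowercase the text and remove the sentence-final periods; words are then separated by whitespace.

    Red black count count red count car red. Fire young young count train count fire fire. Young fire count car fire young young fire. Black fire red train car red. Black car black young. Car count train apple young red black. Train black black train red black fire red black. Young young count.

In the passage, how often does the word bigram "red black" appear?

5

Scanning the 52 overlapping bigram windows for "red black":
  position 1–2: red black
  position 30–31: red black
  position 40–41: red black
  position 46–47: red black
  position 49–50: red black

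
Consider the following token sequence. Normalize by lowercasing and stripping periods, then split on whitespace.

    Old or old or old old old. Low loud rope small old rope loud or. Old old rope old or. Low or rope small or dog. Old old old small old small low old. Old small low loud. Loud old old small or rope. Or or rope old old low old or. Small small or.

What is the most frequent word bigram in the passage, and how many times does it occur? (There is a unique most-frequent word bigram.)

"old old", 8 times

Bigram frequencies (highest first):
  old old: 8
  old or: 4
  old small: 4
  or old: 3
  or rope: 3
  small or: 3
  … (21 more, each ≤ 2)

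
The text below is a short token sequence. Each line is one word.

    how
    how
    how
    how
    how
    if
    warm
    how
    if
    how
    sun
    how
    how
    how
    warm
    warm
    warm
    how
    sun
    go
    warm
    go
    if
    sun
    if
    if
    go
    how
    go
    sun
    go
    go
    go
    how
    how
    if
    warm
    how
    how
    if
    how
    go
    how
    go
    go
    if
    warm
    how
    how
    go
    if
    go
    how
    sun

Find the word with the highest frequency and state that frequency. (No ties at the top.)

Unigram frequencies (highest first):
  how: 21
  go: 12
  if: 9
  warm: 7
  sun: 5

"how", 21 times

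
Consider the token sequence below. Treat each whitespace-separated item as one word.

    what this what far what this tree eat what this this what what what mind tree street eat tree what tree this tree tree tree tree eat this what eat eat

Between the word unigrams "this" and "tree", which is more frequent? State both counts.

"tree" (8 vs 6)

"this": 6 occurrences
"tree": 8 occurrences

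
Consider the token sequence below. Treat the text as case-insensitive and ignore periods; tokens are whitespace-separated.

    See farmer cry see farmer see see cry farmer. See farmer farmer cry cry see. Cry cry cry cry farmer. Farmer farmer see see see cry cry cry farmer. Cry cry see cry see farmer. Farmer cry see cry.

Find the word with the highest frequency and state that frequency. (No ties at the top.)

Unigram frequencies (highest first):
  cry: 16
  see: 12
  farmer: 11

"cry", 16 times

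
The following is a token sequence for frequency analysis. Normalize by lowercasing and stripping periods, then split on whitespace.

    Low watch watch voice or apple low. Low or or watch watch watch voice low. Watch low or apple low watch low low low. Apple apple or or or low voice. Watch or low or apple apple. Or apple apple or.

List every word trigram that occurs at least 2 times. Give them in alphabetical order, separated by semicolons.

apple apple or; low or apple; low watch low; or apple apple; or apple low; watch watch voice

Trigram counts meeting the condition (at least 2 times):
  apple apple or: 3
  low or apple: 2
  low watch low: 2
  or apple apple: 2
  or apple low: 2
  watch watch voice: 2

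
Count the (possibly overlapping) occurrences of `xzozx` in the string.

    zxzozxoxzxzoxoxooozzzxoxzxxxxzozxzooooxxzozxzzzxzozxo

Sliding a length-5 window over the 53 characters (49 positions):
  position 2–6: xzozx
  position 29–33: xzozx
  position 40–44: xzozx
  position 48–52: xzozx

4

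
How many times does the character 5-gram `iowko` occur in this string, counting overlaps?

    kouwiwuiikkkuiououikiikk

Sliding a length-5 window over the 24 characters (20 positions):
  (no match at any position)

0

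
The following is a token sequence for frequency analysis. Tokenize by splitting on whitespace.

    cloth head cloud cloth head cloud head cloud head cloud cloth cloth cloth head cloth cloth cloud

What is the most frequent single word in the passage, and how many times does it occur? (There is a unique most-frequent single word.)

"cloth", 7 times

Unigram frequencies (highest first):
  cloth: 7
  head: 5
  cloud: 5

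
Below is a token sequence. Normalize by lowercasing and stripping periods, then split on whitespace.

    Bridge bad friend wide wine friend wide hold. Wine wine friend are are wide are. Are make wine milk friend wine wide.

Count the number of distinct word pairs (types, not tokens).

22 tokens → 21 bigram windows in total.
Repeated bigrams (each contributes count−1 duplicates):
  are are: 2
  friend wide: 2
  wine friend: 2
3 duplicate windows → 21 − 3 = 18 distinct.

18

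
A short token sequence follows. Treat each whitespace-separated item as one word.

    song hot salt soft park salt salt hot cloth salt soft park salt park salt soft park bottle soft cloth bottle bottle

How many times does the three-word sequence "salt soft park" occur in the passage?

Scanning the 20 overlapping trigram windows for "salt soft park":
  position 3–5: salt soft park
  position 10–12: salt soft park
  position 15–17: salt soft park

3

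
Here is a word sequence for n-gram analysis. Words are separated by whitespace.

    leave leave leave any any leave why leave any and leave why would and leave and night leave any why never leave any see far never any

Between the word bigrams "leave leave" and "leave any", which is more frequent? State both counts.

"leave any" (4 vs 2)

"leave leave": 2 occurrences
"leave any": 4 occurrences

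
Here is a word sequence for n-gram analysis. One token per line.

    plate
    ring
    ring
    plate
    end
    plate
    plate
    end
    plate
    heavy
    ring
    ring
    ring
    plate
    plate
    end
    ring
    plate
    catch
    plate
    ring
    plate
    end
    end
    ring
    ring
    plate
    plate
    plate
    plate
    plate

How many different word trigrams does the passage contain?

31 tokens → 29 trigram windows in total.
Repeated trigrams (each contributes count−1 duplicates):
  plate plate plate: 3
  ring ring plate: 3
  plate end plate: 2
  plate plate end: 2
  ring plate end: 2
  ring plate plate: 2
8 duplicate windows → 29 − 8 = 21 distinct.

21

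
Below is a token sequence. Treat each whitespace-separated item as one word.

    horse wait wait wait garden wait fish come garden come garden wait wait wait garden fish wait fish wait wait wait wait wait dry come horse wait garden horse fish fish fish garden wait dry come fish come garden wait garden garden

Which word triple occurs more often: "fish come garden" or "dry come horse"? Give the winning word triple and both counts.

"fish come garden" (2 vs 1)

"fish come garden": 2 occurrences
"dry come horse": 1 occurrence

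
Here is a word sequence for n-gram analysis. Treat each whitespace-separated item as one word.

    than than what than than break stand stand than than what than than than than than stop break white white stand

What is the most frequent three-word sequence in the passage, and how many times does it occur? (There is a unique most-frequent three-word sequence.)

Trigram frequencies (highest first):
  than than than: 3
  than than what: 2
  than what than: 2
  what than than: 2
  than than break: 1
  than break stand: 1
  … (8 more, each ≤ 1)

"than than than", 3 times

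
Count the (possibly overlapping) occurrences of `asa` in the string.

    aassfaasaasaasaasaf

4

Sliding a length-3 window over the 19 characters (17 positions):
  position 7–9: asa
  position 10–12: asa
  position 13–15: asa
  position 16–18: asa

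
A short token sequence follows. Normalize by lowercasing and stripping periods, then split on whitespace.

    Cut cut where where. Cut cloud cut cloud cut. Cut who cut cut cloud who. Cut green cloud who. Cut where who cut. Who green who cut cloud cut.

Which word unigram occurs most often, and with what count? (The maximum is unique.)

Unigram frequencies (highest first):
  cut: 13
  who: 6
  cloud: 5
  where: 3
  green: 2

"cut", 13 times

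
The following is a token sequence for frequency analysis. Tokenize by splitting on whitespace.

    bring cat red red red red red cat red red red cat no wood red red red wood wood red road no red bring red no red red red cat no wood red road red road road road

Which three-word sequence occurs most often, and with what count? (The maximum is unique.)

Trigram frequencies (highest first):
  red red red: 6
  red red cat: 3
  cat red red: 2
  red cat no: 2
  cat no wood: 2
  no wood red: 2
  … (18 more, each ≤ 2)

"red red red", 6 times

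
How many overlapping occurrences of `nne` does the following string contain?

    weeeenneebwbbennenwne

Sliding a length-3 window over the 21 characters (19 positions):
  position 6–8: nne
  position 15–17: nne

2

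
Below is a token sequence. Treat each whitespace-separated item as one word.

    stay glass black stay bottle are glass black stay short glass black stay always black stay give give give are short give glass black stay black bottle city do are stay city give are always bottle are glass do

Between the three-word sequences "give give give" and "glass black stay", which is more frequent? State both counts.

"glass black stay" (4 vs 1)

"give give give": 1 occurrence
"glass black stay": 4 occurrences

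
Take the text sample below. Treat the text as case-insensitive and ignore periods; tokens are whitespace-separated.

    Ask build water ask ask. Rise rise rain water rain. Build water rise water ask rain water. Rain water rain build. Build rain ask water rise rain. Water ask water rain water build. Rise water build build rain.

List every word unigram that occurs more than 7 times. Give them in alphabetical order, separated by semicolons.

rain; water

Unigram counts meeting the condition (more than 7 times):
  rain: 9
  water: 11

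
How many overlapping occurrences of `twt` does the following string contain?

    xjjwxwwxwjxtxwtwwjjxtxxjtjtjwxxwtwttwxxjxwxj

Sliding a length-3 window over the 44 characters (42 positions):
  position 33–35: twt

1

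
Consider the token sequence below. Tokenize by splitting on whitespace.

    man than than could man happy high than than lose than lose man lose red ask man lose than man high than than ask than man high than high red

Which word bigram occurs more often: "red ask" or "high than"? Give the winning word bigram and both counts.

"high than" (3 vs 1)

"red ask": 1 occurrence
"high than": 3 occurrences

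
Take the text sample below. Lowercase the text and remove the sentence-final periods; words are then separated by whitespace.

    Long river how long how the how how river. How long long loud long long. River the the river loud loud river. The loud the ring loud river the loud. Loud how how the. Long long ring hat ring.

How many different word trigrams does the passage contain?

39 tokens → 37 trigram windows in total.
Repeated trigrams (each contributes count−1 duplicates):
  loud river the: 2
  river how long: 2
  river the loud: 2
3 duplicate windows → 37 − 3 = 34 distinct.

34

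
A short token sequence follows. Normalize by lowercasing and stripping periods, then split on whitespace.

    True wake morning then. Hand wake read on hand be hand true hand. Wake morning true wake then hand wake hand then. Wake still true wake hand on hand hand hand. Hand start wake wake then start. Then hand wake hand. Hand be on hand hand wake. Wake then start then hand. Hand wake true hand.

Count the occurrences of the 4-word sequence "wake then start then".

2

Scanning the 53 overlapping 4-gram windows for "wake then start then":
  position 35–38: wake then start then
  position 48–51: wake then start then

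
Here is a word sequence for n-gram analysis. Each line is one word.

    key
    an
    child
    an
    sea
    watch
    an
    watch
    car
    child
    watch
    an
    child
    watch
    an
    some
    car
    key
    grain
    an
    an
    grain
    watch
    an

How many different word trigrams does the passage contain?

24 tokens → 22 trigram windows in total.
Repeated trigrams (each contributes count−1 duplicates):
  child watch an: 2
1 duplicate windows → 22 − 1 = 21 distinct.

21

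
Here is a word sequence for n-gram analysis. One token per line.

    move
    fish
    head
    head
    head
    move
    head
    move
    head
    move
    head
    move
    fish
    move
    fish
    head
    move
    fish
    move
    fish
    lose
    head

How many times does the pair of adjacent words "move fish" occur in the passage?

5

Scanning the 21 overlapping bigram windows for "move fish":
  position 1–2: move fish
  position 12–13: move fish
  position 14–15: move fish
  position 17–18: move fish
  position 19–20: move fish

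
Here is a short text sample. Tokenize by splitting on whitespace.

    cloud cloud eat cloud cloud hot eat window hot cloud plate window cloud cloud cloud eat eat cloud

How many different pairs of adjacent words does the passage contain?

12

18 tokens → 17 bigram windows in total.
Repeated bigrams (each contributes count−1 duplicates):
  cloud cloud: 4
  cloud eat: 2
  eat cloud: 2
5 duplicate windows → 17 − 5 = 12 distinct.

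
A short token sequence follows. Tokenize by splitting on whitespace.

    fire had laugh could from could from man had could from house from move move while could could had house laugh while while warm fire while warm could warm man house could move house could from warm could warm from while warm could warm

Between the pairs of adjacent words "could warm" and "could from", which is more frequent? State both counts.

"could warm": 3 occurrences
"could from": 4 occurrences

"could from" (4 vs 3)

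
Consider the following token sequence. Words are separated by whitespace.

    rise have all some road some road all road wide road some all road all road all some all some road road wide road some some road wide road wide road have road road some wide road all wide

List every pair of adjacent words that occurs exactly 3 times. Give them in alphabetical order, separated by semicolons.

Bigram counts meeting the condition (exactly 3 times):
  all road: 3
  all some: 3

all road; all some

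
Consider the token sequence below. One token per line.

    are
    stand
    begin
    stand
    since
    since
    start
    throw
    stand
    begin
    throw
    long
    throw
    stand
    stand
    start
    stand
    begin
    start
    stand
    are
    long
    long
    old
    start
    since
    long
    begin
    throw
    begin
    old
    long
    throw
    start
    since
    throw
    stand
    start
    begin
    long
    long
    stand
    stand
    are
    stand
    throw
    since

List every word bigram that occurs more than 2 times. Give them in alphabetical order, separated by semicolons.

stand begin; throw stand

Bigram counts meeting the condition (more than 2 times):
  stand begin: 3
  throw stand: 3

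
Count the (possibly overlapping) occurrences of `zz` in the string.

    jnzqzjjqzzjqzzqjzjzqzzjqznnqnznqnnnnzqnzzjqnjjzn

Sliding a length-2 window over the 48 characters (47 positions):
  position 9–10: zz
  position 13–14: zz
  position 21–22: zz
  position 40–41: zz

4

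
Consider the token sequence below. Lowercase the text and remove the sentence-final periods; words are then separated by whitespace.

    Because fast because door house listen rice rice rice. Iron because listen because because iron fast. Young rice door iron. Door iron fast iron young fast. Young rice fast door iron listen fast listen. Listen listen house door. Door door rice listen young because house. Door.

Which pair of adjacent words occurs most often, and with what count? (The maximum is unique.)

"door iron", 3 times

Bigram frequencies (highest first):
  door iron: 3
  rice rice: 2
  iron fast: 2
  fast young: 2
  young rice: 2
  listen listen: 2
  … (30 more, each ≤ 2)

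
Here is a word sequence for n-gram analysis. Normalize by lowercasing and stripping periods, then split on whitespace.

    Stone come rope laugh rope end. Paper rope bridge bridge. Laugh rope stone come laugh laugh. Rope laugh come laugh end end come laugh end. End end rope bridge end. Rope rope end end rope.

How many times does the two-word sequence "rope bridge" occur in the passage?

2

Scanning the 34 overlapping bigram windows for "rope bridge":
  position 8–9: rope bridge
  position 28–29: rope bridge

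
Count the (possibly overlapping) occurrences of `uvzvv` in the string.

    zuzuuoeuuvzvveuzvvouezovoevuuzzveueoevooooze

Sliding a length-5 window over the 44 characters (40 positions):
  position 9–13: uvzvv

1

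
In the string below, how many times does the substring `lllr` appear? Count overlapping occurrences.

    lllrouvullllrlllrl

Sliding a length-4 window over the 18 characters (15 positions):
  position 1–4: lllr
  position 10–13: lllr
  position 14–17: lllr

3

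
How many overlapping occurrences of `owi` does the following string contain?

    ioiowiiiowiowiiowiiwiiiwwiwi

4

Sliding a length-3 window over the 28 characters (26 positions):
  position 4–6: owi
  position 9–11: owi
  position 12–14: owi
  position 16–18: owi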